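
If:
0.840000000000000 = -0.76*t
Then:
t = -1.11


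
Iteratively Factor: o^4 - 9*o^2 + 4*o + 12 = (o - 2)*(o^3 + 2*o^2 - 5*o - 6) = (o - 2)*(o + 1)*(o^2 + o - 6) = (o - 2)^2*(o + 1)*(o + 3)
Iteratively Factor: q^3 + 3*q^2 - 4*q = (q - 1)*(q^2 + 4*q) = (q - 1)*(q + 4)*(q)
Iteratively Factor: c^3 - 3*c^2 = (c)*(c^2 - 3*c) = c*(c - 3)*(c)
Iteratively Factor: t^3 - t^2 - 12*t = (t)*(t^2 - t - 12) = t*(t - 4)*(t + 3)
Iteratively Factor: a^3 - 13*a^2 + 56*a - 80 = (a - 4)*(a^2 - 9*a + 20) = (a - 4)^2*(a - 5)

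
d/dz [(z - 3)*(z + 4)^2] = (z + 4)*(3*z - 2)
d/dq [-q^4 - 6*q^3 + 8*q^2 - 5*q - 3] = -4*q^3 - 18*q^2 + 16*q - 5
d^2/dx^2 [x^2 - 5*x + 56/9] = 2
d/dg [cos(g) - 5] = -sin(g)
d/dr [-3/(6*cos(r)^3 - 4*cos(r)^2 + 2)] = 3*(4 - 9*cos(r))*sin(r)*cos(r)/(2*(3*cos(r)^3 - 2*cos(r)^2 + 1)^2)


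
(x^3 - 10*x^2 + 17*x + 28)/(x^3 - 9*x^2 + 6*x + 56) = (x + 1)/(x + 2)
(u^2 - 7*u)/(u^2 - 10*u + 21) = u/(u - 3)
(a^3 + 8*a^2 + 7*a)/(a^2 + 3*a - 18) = a*(a^2 + 8*a + 7)/(a^2 + 3*a - 18)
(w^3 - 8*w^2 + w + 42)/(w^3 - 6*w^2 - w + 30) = (w - 7)/(w - 5)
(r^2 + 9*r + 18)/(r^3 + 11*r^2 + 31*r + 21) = (r + 6)/(r^2 + 8*r + 7)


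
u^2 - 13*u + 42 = (u - 7)*(u - 6)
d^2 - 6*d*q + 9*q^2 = (d - 3*q)^2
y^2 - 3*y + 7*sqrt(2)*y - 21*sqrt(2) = (y - 3)*(y + 7*sqrt(2))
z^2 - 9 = (z - 3)*(z + 3)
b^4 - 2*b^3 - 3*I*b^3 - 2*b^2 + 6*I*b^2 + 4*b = b*(b - 2)*(b - 2*I)*(b - I)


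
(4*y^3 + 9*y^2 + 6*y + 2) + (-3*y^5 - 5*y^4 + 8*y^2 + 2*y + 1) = -3*y^5 - 5*y^4 + 4*y^3 + 17*y^2 + 8*y + 3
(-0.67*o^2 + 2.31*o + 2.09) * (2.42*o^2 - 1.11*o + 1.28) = -1.6214*o^4 + 6.3339*o^3 + 1.6361*o^2 + 0.6369*o + 2.6752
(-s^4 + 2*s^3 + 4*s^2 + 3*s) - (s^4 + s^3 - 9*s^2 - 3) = -2*s^4 + s^3 + 13*s^2 + 3*s + 3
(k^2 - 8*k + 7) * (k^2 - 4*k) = k^4 - 12*k^3 + 39*k^2 - 28*k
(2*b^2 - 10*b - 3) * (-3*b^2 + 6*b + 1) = -6*b^4 + 42*b^3 - 49*b^2 - 28*b - 3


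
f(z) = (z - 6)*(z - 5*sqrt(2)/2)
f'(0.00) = -9.54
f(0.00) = 21.21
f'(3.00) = -3.54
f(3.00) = 1.61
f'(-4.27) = -18.08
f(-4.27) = 80.16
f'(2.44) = -4.66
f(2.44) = 3.90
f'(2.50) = -4.54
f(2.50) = 3.62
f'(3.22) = -3.10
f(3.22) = 0.88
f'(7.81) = 6.08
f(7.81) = 7.74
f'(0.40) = -8.74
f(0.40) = 17.56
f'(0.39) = -8.76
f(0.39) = 17.65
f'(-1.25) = -12.04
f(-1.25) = 34.70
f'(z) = 2*z - 6 - 5*sqrt(2)/2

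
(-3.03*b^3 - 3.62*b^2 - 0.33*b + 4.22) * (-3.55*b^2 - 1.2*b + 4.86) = 10.7565*b^5 + 16.487*b^4 - 9.2103*b^3 - 32.1782*b^2 - 6.6678*b + 20.5092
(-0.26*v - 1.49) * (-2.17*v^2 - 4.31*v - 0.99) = 0.5642*v^3 + 4.3539*v^2 + 6.6793*v + 1.4751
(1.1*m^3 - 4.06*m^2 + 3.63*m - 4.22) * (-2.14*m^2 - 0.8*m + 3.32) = -2.354*m^5 + 7.8084*m^4 - 0.8682*m^3 - 7.3524*m^2 + 15.4276*m - 14.0104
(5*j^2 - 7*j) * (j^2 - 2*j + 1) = 5*j^4 - 17*j^3 + 19*j^2 - 7*j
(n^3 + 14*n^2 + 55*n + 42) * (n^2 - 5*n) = n^5 + 9*n^4 - 15*n^3 - 233*n^2 - 210*n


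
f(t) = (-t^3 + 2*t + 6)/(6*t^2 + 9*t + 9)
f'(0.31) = -0.41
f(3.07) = -0.18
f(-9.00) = 1.73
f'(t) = (2 - 3*t^2)/(6*t^2 + 9*t + 9) + (-12*t - 9)*(-t^3 + 2*t + 6)/(6*t^2 + 9*t + 9)^2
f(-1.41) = 0.73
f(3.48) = -0.26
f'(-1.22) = 0.27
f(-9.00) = 1.73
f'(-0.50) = -0.22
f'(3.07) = -0.19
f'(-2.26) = -0.06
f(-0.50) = 0.85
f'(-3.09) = -0.14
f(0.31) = 0.53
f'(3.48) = -0.19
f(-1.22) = 0.77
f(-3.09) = 0.76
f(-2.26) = 0.67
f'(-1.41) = 0.22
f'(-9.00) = -0.17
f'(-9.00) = -0.17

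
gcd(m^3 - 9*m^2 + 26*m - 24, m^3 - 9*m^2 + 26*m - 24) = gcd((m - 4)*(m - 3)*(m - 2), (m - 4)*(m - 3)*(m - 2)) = m^3 - 9*m^2 + 26*m - 24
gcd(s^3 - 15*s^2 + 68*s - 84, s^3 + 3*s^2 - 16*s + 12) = s - 2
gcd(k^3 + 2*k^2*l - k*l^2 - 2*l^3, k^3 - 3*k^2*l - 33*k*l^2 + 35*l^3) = k - l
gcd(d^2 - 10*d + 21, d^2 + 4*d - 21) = d - 3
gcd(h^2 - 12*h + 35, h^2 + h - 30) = h - 5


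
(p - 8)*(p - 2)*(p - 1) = p^3 - 11*p^2 + 26*p - 16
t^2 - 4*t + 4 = (t - 2)^2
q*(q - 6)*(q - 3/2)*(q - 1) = q^4 - 17*q^3/2 + 33*q^2/2 - 9*q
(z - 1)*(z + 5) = z^2 + 4*z - 5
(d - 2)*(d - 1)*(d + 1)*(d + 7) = d^4 + 5*d^3 - 15*d^2 - 5*d + 14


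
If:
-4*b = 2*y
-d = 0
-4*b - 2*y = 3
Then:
No Solution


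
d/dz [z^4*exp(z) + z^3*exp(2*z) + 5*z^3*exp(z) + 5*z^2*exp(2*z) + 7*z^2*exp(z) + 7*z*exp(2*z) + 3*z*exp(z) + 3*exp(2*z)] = (z^4 + 2*z^3*exp(z) + 9*z^3 + 13*z^2*exp(z) + 22*z^2 + 24*z*exp(z) + 17*z + 13*exp(z) + 3)*exp(z)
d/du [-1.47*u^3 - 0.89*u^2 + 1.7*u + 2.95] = -4.41*u^2 - 1.78*u + 1.7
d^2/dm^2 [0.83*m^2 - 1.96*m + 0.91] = 1.66000000000000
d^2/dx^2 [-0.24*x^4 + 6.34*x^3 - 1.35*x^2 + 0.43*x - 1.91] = -2.88*x^2 + 38.04*x - 2.7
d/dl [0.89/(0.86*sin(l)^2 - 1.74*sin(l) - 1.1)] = (1.5486 - 1.5308*sin(l))*cos(l)/(-0.86*sin(l)^2 + 1.74*sin(l) + 1.1)^2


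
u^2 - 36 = (u - 6)*(u + 6)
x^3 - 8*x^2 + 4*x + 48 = (x - 6)*(x - 4)*(x + 2)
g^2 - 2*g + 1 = (g - 1)^2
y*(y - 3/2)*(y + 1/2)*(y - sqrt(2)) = y^4 - sqrt(2)*y^3 - y^3 - 3*y^2/4 + sqrt(2)*y^2 + 3*sqrt(2)*y/4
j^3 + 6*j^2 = j^2*(j + 6)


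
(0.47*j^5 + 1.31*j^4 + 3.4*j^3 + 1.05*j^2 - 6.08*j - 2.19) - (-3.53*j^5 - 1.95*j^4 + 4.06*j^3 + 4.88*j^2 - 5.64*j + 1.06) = 4.0*j^5 + 3.26*j^4 - 0.66*j^3 - 3.83*j^2 - 0.44*j - 3.25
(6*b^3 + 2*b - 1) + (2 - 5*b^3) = b^3 + 2*b + 1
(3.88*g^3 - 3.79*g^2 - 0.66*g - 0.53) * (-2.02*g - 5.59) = -7.8376*g^4 - 14.0334*g^3 + 22.5193*g^2 + 4.76*g + 2.9627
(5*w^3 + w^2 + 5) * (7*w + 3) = 35*w^4 + 22*w^3 + 3*w^2 + 35*w + 15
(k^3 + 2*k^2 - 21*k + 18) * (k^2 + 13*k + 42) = k^5 + 15*k^4 + 47*k^3 - 171*k^2 - 648*k + 756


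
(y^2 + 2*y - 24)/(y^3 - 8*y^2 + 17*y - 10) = (y^2 + 2*y - 24)/(y^3 - 8*y^2 + 17*y - 10)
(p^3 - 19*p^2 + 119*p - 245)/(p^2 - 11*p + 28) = (p^2 - 12*p + 35)/(p - 4)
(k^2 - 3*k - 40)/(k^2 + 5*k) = (k - 8)/k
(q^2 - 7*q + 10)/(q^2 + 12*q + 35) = (q^2 - 7*q + 10)/(q^2 + 12*q + 35)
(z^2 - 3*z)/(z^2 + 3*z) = (z - 3)/(z + 3)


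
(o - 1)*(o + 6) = o^2 + 5*o - 6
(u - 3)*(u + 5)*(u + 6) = u^3 + 8*u^2 - 3*u - 90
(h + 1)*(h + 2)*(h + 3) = h^3 + 6*h^2 + 11*h + 6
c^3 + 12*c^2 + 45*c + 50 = (c + 2)*(c + 5)^2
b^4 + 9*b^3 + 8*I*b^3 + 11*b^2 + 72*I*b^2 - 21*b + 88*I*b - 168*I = (b - 1)*(b + 3)*(b + 7)*(b + 8*I)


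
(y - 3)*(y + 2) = y^2 - y - 6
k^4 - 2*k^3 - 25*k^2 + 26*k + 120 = (k - 5)*(k - 3)*(k + 2)*(k + 4)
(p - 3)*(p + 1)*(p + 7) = p^3 + 5*p^2 - 17*p - 21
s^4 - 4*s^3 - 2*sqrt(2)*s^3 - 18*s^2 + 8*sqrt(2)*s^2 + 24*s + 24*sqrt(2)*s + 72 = (s - 6)*(s + 2)*(s - 3*sqrt(2))*(s + sqrt(2))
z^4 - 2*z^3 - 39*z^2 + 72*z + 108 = (z - 6)*(z - 3)*(z + 1)*(z + 6)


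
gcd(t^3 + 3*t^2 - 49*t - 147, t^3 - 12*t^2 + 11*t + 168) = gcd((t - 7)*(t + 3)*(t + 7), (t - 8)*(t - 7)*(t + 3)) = t^2 - 4*t - 21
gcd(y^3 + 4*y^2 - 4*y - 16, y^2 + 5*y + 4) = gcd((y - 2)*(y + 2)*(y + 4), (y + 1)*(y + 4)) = y + 4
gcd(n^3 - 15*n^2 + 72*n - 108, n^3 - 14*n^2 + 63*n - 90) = n^2 - 9*n + 18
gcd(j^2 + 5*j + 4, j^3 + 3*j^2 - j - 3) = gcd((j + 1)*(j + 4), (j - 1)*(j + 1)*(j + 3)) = j + 1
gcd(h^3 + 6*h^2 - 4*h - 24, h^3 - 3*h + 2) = h + 2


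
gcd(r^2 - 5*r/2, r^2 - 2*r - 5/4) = r - 5/2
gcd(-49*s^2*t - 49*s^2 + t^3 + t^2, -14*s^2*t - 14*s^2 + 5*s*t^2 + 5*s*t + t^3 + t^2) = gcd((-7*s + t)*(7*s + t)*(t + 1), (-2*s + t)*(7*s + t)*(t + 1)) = 7*s*t + 7*s + t^2 + t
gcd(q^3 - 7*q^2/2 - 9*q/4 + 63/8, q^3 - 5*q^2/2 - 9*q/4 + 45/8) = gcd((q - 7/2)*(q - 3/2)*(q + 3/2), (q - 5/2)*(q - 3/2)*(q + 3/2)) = q^2 - 9/4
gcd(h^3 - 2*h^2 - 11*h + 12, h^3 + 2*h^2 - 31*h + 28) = h^2 - 5*h + 4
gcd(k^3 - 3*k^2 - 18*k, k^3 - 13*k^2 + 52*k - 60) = k - 6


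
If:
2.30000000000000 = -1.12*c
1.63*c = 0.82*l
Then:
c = -2.05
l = -4.08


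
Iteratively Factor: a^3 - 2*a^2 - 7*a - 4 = (a + 1)*(a^2 - 3*a - 4) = (a + 1)^2*(a - 4)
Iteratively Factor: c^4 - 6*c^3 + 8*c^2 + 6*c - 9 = (c + 1)*(c^3 - 7*c^2 + 15*c - 9) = (c - 3)*(c + 1)*(c^2 - 4*c + 3) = (c - 3)^2*(c + 1)*(c - 1)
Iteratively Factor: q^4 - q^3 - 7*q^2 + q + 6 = (q - 3)*(q^3 + 2*q^2 - q - 2) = (q - 3)*(q + 1)*(q^2 + q - 2) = (q - 3)*(q + 1)*(q + 2)*(q - 1)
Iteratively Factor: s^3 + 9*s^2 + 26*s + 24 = (s + 2)*(s^2 + 7*s + 12) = (s + 2)*(s + 4)*(s + 3)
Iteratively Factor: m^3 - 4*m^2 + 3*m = (m)*(m^2 - 4*m + 3) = m*(m - 3)*(m - 1)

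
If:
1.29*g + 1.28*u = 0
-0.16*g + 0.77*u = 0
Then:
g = 0.00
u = 0.00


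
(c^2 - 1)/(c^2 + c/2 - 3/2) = 2*(c + 1)/(2*c + 3)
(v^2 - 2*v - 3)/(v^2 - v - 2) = (v - 3)/(v - 2)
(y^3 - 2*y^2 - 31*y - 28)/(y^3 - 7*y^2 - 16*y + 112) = (y + 1)/(y - 4)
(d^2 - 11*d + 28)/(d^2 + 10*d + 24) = (d^2 - 11*d + 28)/(d^2 + 10*d + 24)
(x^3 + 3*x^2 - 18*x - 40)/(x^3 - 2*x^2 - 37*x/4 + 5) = 4*(x^2 + 7*x + 10)/(4*x^2 + 8*x - 5)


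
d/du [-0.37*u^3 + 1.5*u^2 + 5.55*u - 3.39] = -1.11*u^2 + 3.0*u + 5.55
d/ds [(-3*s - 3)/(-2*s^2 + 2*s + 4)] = -3/(2*s^2 - 8*s + 8)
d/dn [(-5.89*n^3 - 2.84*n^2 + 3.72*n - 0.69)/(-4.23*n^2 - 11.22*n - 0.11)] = (24.9147*n^4 + 132.1716*n^3 + 49.5441*n^2 - 5.2126*n - 8.151)/(17.8929*n^4 + 94.9212*n^3 + 126.819*n^2 + 2.4684*n + 0.0121)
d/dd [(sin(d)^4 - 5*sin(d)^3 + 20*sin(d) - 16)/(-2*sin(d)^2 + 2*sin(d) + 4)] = (-sin(d)^3 + 3*sin(d) + 7)*cos(d)/(sin(d) + 1)^2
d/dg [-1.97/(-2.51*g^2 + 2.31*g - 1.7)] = (4.5507 - 9.8894*g)/(2.51*g^2 - 2.31*g + 1.7)^2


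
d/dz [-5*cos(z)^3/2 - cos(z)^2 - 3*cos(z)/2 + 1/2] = (15*cos(z)^2 + 4*cos(z) + 3)*sin(z)/2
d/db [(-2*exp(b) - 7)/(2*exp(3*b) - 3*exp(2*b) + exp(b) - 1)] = ((2*exp(b) + 7)*(6*exp(2*b) - 6*exp(b) + 1) - 4*exp(3*b) + 6*exp(2*b) - 2*exp(b) + 2)*exp(b)/(2*exp(3*b) - 3*exp(2*b) + exp(b) - 1)^2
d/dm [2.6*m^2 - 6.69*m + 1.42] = 5.2*m - 6.69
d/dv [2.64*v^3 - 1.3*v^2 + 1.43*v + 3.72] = 7.92*v^2 - 2.6*v + 1.43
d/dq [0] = 0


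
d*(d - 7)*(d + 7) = d^3 - 49*d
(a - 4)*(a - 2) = a^2 - 6*a + 8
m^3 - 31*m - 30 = (m - 6)*(m + 1)*(m + 5)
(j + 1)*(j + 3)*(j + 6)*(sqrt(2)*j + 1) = sqrt(2)*j^4 + j^3 + 10*sqrt(2)*j^3 + 10*j^2 + 27*sqrt(2)*j^2 + 18*sqrt(2)*j + 27*j + 18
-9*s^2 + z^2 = (-3*s + z)*(3*s + z)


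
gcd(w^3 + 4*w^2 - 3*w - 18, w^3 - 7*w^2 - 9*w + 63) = w + 3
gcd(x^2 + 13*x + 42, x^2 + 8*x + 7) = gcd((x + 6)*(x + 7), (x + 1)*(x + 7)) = x + 7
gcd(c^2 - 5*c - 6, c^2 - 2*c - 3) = c + 1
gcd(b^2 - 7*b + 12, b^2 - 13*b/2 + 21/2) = b - 3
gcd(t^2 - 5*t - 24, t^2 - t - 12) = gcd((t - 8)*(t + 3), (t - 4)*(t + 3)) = t + 3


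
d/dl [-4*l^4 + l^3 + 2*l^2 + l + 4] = -16*l^3 + 3*l^2 + 4*l + 1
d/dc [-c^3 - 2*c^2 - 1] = c*(-3*c - 4)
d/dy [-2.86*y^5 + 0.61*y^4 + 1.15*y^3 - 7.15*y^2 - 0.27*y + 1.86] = -14.3*y^4 + 2.44*y^3 + 3.45*y^2 - 14.3*y - 0.27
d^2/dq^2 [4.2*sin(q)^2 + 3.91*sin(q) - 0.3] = -3.91*sin(q) + 8.4*cos(2*q)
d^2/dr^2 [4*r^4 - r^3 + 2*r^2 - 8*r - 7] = 48*r^2 - 6*r + 4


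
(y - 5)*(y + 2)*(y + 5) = y^3 + 2*y^2 - 25*y - 50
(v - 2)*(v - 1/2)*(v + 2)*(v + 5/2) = v^4 + 2*v^3 - 21*v^2/4 - 8*v + 5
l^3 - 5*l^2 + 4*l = l*(l - 4)*(l - 1)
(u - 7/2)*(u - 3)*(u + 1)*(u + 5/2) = u^4 - 3*u^3 - 39*u^2/4 + 41*u/2 + 105/4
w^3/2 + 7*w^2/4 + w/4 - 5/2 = (w/2 + 1)*(w - 1)*(w + 5/2)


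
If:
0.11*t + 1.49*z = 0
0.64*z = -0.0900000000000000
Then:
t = 1.90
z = -0.14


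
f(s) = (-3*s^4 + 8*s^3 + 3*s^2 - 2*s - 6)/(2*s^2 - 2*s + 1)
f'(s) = (2 - 4*s)*(-3*s^4 + 8*s^3 + 3*s^2 - 2*s - 6)/(2*s^2 - 2*s + 1)^2 + (-12*s^3 + 24*s^2 + 6*s - 2)/(2*s^2 - 2*s + 1) = 2*(-6*s^5 + 17*s^4 - 22*s^3 + 11*s^2 + 15*s - 7)/(4*s^4 - 8*s^3 + 8*s^2 - 4*s + 1)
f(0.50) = -10.88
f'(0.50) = 11.00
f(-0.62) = -1.98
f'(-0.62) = -0.83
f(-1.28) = -3.42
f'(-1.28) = 4.46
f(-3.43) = -22.36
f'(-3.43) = 12.50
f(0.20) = -9.15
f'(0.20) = -16.05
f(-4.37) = -35.50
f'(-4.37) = 15.44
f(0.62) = -8.74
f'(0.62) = 23.23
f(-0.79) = -2.00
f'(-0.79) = 1.00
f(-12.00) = -241.48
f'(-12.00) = 38.48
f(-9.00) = -139.56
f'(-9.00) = 29.46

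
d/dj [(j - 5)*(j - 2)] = 2*j - 7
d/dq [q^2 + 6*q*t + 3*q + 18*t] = 2*q + 6*t + 3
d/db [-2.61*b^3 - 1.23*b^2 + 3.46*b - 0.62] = -7.83*b^2 - 2.46*b + 3.46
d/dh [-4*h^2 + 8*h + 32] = 8 - 8*h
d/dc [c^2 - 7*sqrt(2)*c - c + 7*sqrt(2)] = 2*c - 7*sqrt(2) - 1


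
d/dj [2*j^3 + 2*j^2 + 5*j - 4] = 6*j^2 + 4*j + 5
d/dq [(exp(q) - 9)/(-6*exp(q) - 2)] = -14*exp(q)/(3*exp(q) + 1)^2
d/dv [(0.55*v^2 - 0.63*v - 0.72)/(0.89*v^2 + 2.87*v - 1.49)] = (2.1392*v^2 - 0.3574*v + 3.0051)/(0.7921*v^4 + 5.1086*v^3 + 5.5847*v^2 - 8.5526*v + 2.2201)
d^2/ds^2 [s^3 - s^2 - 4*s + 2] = 6*s - 2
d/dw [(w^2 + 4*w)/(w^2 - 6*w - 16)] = 2*(-5*w^2 - 16*w - 32)/(w^4 - 12*w^3 + 4*w^2 + 192*w + 256)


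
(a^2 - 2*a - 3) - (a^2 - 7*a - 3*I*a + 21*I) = 5*a + 3*I*a - 3 - 21*I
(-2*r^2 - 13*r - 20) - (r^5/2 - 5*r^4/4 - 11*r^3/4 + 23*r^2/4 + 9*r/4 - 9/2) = -r^5/2 + 5*r^4/4 + 11*r^3/4 - 31*r^2/4 - 61*r/4 - 31/2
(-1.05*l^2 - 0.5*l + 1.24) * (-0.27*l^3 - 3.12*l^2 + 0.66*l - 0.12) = 0.2835*l^5 + 3.411*l^4 + 0.5322*l^3 - 4.0728*l^2 + 0.8784*l - 0.1488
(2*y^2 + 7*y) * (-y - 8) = -2*y^3 - 23*y^2 - 56*y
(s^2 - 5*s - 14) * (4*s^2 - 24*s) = 4*s^4 - 44*s^3 + 64*s^2 + 336*s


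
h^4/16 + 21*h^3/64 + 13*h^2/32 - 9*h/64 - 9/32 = (h/4 + 1/4)*(h/4 + 1/2)*(h - 3/4)*(h + 3)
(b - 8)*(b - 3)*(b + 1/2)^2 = b^4 - 10*b^3 + 53*b^2/4 + 85*b/4 + 6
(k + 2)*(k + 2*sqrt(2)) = k^2 + 2*k + 2*sqrt(2)*k + 4*sqrt(2)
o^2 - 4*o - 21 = (o - 7)*(o + 3)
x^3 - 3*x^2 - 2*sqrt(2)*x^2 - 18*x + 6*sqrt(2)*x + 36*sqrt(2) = (x - 6)*(x + 3)*(x - 2*sqrt(2))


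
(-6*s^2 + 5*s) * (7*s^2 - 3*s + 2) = -42*s^4 + 53*s^3 - 27*s^2 + 10*s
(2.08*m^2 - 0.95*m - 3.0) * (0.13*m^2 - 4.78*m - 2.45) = 0.2704*m^4 - 10.0659*m^3 - 0.945*m^2 + 16.6675*m + 7.35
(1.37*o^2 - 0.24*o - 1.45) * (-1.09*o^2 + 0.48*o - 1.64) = -1.4933*o^4 + 0.9192*o^3 - 0.7815*o^2 - 0.3024*o + 2.378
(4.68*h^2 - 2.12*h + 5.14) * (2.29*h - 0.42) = 10.7172*h^3 - 6.8204*h^2 + 12.661*h - 2.1588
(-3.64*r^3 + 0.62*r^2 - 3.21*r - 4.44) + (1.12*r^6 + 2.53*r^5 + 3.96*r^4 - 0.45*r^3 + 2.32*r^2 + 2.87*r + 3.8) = 1.12*r^6 + 2.53*r^5 + 3.96*r^4 - 4.09*r^3 + 2.94*r^2 - 0.34*r - 0.640000000000001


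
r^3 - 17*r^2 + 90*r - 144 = (r - 8)*(r - 6)*(r - 3)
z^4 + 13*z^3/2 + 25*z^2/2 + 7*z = z*(z + 1)*(z + 2)*(z + 7/2)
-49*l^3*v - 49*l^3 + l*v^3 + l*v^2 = (-7*l + v)*(7*l + v)*(l*v + l)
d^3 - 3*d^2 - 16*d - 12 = (d - 6)*(d + 1)*(d + 2)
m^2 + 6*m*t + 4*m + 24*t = (m + 4)*(m + 6*t)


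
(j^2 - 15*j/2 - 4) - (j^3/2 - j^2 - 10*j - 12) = -j^3/2 + 2*j^2 + 5*j/2 + 8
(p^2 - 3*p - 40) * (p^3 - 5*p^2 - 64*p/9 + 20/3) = p^5 - 8*p^4 - 289*p^3/9 + 228*p^2 + 2380*p/9 - 800/3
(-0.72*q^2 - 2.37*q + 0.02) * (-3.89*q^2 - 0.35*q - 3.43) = 2.8008*q^4 + 9.4713*q^3 + 3.2213*q^2 + 8.1221*q - 0.0686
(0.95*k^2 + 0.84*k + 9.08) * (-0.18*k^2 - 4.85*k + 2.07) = -0.171*k^4 - 4.7587*k^3 - 3.7419*k^2 - 42.2992*k + 18.7956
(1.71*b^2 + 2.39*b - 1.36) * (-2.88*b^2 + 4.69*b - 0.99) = -4.9248*b^4 + 1.1367*b^3 + 13.433*b^2 - 8.7445*b + 1.3464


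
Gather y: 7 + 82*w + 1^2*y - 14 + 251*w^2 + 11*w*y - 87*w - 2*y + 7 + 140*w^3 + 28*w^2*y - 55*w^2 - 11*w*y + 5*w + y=140*w^3 + 28*w^2*y + 196*w^2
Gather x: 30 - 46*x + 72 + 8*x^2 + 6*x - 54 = 8*x^2 - 40*x + 48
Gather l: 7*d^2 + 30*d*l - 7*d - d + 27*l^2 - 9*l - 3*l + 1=7*d^2 - 8*d + 27*l^2 + l*(30*d - 12) + 1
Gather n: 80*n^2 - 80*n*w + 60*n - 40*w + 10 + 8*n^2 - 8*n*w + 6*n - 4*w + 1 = 88*n^2 + n*(66 - 88*w) - 44*w + 11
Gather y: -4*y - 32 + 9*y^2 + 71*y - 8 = 9*y^2 + 67*y - 40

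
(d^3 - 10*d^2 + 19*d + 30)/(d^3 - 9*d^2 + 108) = (d^2 - 4*d - 5)/(d^2 - 3*d - 18)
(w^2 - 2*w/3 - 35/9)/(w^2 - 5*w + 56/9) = (3*w + 5)/(3*w - 8)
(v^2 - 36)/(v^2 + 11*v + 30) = (v - 6)/(v + 5)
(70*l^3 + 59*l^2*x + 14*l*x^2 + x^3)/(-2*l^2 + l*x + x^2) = (35*l^2 + 12*l*x + x^2)/(-l + x)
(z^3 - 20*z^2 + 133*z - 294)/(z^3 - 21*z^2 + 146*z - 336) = (z - 7)/(z - 8)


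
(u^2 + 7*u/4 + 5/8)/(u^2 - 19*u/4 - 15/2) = (u + 1/2)/(u - 6)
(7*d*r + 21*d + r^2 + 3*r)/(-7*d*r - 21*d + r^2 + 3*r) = (7*d + r)/(-7*d + r)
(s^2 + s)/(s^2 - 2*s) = (s + 1)/(s - 2)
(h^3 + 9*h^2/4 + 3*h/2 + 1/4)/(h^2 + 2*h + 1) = h + 1/4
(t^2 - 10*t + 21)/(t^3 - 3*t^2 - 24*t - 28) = (t - 3)/(t^2 + 4*t + 4)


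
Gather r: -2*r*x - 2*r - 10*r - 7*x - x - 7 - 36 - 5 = r*(-2*x - 12) - 8*x - 48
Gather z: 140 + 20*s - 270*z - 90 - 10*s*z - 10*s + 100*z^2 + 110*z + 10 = 10*s + 100*z^2 + z*(-10*s - 160) + 60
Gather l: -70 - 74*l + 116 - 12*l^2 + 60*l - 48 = -12*l^2 - 14*l - 2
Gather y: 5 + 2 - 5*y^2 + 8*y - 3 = -5*y^2 + 8*y + 4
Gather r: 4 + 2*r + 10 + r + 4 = 3*r + 18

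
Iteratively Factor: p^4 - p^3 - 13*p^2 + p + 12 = (p + 1)*(p^3 - 2*p^2 - 11*p + 12) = (p + 1)*(p + 3)*(p^2 - 5*p + 4) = (p - 4)*(p + 1)*(p + 3)*(p - 1)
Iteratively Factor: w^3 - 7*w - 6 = (w - 3)*(w^2 + 3*w + 2) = (w - 3)*(w + 1)*(w + 2)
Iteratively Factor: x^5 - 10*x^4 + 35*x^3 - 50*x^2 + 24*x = (x - 4)*(x^4 - 6*x^3 + 11*x^2 - 6*x) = (x - 4)*(x - 2)*(x^3 - 4*x^2 + 3*x) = (x - 4)*(x - 3)*(x - 2)*(x^2 - x) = (x - 4)*(x - 3)*(x - 2)*(x - 1)*(x)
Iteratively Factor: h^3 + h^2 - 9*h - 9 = (h + 3)*(h^2 - 2*h - 3) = (h - 3)*(h + 3)*(h + 1)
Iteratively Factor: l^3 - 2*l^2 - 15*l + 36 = (l - 3)*(l^2 + l - 12) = (l - 3)*(l + 4)*(l - 3)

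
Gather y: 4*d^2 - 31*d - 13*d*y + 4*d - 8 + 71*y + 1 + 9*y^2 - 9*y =4*d^2 - 27*d + 9*y^2 + y*(62 - 13*d) - 7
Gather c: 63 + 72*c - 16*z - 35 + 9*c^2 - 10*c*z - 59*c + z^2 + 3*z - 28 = 9*c^2 + c*(13 - 10*z) + z^2 - 13*z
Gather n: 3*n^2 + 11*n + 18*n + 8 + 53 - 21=3*n^2 + 29*n + 40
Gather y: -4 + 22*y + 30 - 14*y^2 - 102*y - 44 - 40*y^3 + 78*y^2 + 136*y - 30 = -40*y^3 + 64*y^2 + 56*y - 48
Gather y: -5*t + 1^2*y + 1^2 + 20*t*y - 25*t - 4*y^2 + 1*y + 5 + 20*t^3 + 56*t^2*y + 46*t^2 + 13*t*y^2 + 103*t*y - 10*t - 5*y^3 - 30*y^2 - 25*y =20*t^3 + 46*t^2 - 40*t - 5*y^3 + y^2*(13*t - 34) + y*(56*t^2 + 123*t - 23) + 6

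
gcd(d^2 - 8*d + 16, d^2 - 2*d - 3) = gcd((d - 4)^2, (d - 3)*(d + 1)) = 1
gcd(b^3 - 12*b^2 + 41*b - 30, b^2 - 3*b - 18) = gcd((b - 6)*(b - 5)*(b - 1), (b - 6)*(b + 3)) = b - 6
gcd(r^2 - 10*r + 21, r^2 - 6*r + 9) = r - 3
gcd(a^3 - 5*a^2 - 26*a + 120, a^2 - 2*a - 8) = a - 4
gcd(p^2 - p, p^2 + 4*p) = p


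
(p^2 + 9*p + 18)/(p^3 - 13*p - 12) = (p + 6)/(p^2 - 3*p - 4)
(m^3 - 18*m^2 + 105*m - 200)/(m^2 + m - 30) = (m^2 - 13*m + 40)/(m + 6)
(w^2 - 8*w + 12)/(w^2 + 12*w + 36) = (w^2 - 8*w + 12)/(w^2 + 12*w + 36)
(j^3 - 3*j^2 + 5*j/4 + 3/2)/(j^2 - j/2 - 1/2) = (j^2 - 7*j/2 + 3)/(j - 1)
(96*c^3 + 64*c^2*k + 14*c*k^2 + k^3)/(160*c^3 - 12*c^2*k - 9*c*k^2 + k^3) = (24*c^2 + 10*c*k + k^2)/(40*c^2 - 13*c*k + k^2)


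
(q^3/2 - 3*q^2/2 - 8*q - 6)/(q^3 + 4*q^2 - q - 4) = (q^2 - 4*q - 12)/(2*(q^2 + 3*q - 4))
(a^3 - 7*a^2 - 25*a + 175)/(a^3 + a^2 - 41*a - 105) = (a - 5)/(a + 3)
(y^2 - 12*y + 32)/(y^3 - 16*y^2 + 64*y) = (y - 4)/(y*(y - 8))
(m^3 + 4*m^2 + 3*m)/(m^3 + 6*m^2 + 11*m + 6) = m/(m + 2)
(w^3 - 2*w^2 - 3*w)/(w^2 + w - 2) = w*(w^2 - 2*w - 3)/(w^2 + w - 2)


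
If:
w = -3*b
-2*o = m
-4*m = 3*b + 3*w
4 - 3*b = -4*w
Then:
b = 4/15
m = 2/5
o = -1/5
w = -4/5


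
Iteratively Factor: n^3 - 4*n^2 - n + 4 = (n - 4)*(n^2 - 1) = (n - 4)*(n + 1)*(n - 1)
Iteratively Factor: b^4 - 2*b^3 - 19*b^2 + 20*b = (b)*(b^3 - 2*b^2 - 19*b + 20) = b*(b + 4)*(b^2 - 6*b + 5) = b*(b - 1)*(b + 4)*(b - 5)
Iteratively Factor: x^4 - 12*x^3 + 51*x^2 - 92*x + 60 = (x - 2)*(x^3 - 10*x^2 + 31*x - 30) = (x - 5)*(x - 2)*(x^2 - 5*x + 6) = (x - 5)*(x - 3)*(x - 2)*(x - 2)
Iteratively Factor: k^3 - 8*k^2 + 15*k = (k - 5)*(k^2 - 3*k) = (k - 5)*(k - 3)*(k)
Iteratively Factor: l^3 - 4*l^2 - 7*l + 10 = (l - 5)*(l^2 + l - 2) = (l - 5)*(l - 1)*(l + 2)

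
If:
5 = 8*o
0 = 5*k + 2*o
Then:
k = -1/4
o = 5/8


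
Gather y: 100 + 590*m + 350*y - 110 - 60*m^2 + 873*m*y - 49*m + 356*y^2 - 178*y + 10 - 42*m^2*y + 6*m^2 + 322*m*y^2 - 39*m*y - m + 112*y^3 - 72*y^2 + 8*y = -54*m^2 + 540*m + 112*y^3 + y^2*(322*m + 284) + y*(-42*m^2 + 834*m + 180)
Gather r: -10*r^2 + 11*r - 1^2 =-10*r^2 + 11*r - 1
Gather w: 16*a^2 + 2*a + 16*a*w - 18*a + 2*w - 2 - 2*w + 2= 16*a^2 + 16*a*w - 16*a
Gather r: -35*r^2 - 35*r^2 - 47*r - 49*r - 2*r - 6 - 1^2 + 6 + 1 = -70*r^2 - 98*r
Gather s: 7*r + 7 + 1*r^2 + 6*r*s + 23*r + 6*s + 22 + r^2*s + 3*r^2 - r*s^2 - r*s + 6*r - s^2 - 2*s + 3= 4*r^2 + 36*r + s^2*(-r - 1) + s*(r^2 + 5*r + 4) + 32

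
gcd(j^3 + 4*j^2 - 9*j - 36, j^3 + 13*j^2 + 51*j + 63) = j + 3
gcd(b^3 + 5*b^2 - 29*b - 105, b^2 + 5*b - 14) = b + 7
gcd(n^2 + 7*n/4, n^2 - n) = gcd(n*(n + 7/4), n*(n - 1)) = n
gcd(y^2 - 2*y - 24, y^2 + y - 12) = y + 4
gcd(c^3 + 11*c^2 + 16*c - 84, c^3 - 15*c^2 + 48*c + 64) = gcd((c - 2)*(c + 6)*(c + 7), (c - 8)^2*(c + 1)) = 1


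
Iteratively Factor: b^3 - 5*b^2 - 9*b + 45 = (b - 3)*(b^2 - 2*b - 15) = (b - 3)*(b + 3)*(b - 5)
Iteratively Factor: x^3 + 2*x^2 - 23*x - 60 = (x - 5)*(x^2 + 7*x + 12) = (x - 5)*(x + 4)*(x + 3)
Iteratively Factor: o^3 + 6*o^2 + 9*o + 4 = (o + 1)*(o^2 + 5*o + 4) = (o + 1)*(o + 4)*(o + 1)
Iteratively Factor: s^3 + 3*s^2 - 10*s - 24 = (s + 2)*(s^2 + s - 12) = (s - 3)*(s + 2)*(s + 4)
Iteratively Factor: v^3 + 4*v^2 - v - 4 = (v - 1)*(v^2 + 5*v + 4) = (v - 1)*(v + 4)*(v + 1)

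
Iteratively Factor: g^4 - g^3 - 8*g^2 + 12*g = (g - 2)*(g^3 + g^2 - 6*g) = g*(g - 2)*(g^2 + g - 6) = g*(g - 2)*(g + 3)*(g - 2)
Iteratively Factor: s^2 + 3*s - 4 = (s + 4)*(s - 1)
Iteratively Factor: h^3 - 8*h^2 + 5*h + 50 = (h - 5)*(h^2 - 3*h - 10) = (h - 5)*(h + 2)*(h - 5)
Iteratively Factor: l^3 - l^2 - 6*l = (l + 2)*(l^2 - 3*l) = (l - 3)*(l + 2)*(l)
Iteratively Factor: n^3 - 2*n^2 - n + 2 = (n + 1)*(n^2 - 3*n + 2) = (n - 2)*(n + 1)*(n - 1)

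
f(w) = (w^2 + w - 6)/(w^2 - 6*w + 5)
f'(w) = (6 - 2*w)*(w^2 + w - 6)/(w^2 - 6*w + 5)^2 + (2*w + 1)/(w^2 - 6*w + 5) = (-7*w^2 + 22*w - 31)/(w^4 - 12*w^3 + 46*w^2 - 60*w + 25)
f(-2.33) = -0.12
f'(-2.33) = -0.20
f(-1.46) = -0.34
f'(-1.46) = -0.31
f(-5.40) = 0.27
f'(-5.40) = -0.08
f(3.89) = -4.06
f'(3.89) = -4.99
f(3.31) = -2.12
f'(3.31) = -2.29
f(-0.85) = -0.57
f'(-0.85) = -0.47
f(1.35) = 2.21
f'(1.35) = -8.61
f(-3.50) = 0.07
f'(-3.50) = -0.13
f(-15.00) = 0.64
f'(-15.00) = -0.02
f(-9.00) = 0.47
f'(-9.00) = -0.04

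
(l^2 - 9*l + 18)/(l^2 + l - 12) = (l - 6)/(l + 4)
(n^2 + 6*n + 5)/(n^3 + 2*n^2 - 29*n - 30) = (n + 5)/(n^2 + n - 30)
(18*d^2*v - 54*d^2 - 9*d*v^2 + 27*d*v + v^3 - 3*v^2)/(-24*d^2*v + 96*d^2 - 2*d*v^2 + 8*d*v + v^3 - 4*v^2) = (-3*d*v + 9*d + v^2 - 3*v)/(4*d*v - 16*d + v^2 - 4*v)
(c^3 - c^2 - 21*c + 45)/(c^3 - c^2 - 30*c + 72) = (c^2 + 2*c - 15)/(c^2 + 2*c - 24)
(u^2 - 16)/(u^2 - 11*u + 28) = (u + 4)/(u - 7)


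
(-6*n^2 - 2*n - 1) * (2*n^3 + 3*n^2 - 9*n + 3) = -12*n^5 - 22*n^4 + 46*n^3 - 3*n^2 + 3*n - 3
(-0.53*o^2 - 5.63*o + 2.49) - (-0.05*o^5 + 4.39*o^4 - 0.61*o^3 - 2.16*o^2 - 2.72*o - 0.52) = 0.05*o^5 - 4.39*o^4 + 0.61*o^3 + 1.63*o^2 - 2.91*o + 3.01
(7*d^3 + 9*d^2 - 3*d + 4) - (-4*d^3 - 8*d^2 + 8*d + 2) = 11*d^3 + 17*d^2 - 11*d + 2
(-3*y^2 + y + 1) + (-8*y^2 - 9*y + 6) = -11*y^2 - 8*y + 7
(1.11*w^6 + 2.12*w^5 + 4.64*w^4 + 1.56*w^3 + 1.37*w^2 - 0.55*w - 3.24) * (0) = 0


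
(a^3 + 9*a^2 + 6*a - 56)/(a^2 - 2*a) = a + 11 + 28/a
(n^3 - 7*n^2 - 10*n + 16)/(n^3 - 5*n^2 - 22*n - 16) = (n - 1)/(n + 1)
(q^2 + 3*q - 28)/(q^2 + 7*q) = (q - 4)/q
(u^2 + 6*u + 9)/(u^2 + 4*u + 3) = (u + 3)/(u + 1)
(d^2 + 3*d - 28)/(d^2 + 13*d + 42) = (d - 4)/(d + 6)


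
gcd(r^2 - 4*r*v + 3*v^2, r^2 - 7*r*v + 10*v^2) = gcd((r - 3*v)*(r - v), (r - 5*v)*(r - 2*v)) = 1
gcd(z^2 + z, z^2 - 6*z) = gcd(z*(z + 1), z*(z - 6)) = z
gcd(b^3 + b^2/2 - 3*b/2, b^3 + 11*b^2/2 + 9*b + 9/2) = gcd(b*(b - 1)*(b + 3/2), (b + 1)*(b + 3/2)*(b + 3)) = b + 3/2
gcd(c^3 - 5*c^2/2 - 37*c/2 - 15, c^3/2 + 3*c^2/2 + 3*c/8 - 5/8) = c^2 + 7*c/2 + 5/2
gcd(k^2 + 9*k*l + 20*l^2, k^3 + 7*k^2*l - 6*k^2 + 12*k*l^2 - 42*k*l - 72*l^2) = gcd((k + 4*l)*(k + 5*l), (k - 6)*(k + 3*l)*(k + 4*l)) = k + 4*l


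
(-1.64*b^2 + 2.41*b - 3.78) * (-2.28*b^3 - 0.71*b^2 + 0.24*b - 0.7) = 3.7392*b^5 - 4.3304*b^4 + 6.5137*b^3 + 4.4102*b^2 - 2.5942*b + 2.646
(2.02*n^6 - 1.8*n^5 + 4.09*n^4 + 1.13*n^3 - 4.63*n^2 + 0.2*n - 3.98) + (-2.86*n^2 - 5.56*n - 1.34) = 2.02*n^6 - 1.8*n^5 + 4.09*n^4 + 1.13*n^3 - 7.49*n^2 - 5.36*n - 5.32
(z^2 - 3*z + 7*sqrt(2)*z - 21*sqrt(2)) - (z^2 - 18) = -3*z + 7*sqrt(2)*z - 21*sqrt(2) + 18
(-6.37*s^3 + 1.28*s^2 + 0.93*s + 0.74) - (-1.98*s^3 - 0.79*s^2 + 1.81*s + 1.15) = -4.39*s^3 + 2.07*s^2 - 0.88*s - 0.41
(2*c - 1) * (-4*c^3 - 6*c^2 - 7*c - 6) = -8*c^4 - 8*c^3 - 8*c^2 - 5*c + 6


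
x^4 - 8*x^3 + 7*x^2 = x^2*(x - 7)*(x - 1)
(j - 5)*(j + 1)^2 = j^3 - 3*j^2 - 9*j - 5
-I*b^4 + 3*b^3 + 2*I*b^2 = b^2*(b + 2*I)*(-I*b + 1)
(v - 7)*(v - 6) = v^2 - 13*v + 42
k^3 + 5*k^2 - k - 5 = (k - 1)*(k + 1)*(k + 5)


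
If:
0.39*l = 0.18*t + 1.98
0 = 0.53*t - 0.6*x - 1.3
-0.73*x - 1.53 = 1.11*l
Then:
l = 2.85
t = -4.83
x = -6.43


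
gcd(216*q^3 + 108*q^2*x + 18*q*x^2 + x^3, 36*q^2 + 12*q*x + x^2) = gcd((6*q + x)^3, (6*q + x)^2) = 36*q^2 + 12*q*x + x^2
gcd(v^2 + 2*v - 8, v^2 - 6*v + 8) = v - 2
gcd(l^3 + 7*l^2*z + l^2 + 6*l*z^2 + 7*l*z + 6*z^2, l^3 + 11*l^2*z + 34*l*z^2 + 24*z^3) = l^2 + 7*l*z + 6*z^2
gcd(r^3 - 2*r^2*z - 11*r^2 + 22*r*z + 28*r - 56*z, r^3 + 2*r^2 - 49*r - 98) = r - 7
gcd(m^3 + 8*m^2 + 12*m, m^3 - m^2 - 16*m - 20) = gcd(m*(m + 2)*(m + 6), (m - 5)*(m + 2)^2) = m + 2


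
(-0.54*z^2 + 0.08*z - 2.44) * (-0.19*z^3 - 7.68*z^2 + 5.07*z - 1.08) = 0.1026*z^5 + 4.132*z^4 - 2.8886*z^3 + 19.728*z^2 - 12.4572*z + 2.6352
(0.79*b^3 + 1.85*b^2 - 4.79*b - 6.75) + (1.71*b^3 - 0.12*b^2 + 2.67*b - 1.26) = 2.5*b^3 + 1.73*b^2 - 2.12*b - 8.01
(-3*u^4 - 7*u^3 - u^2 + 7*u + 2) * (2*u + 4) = -6*u^5 - 26*u^4 - 30*u^3 + 10*u^2 + 32*u + 8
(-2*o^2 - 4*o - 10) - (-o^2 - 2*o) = -o^2 - 2*o - 10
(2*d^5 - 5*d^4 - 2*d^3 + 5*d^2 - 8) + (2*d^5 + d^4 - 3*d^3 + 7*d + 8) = 4*d^5 - 4*d^4 - 5*d^3 + 5*d^2 + 7*d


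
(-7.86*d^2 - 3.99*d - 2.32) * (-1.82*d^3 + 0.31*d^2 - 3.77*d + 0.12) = 14.3052*d^5 + 4.8252*d^4 + 32.6177*d^3 + 13.3799*d^2 + 8.2676*d - 0.2784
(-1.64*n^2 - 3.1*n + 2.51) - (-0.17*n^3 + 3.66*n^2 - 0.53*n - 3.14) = 0.17*n^3 - 5.3*n^2 - 2.57*n + 5.65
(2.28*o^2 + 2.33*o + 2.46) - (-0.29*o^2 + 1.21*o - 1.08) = 2.57*o^2 + 1.12*o + 3.54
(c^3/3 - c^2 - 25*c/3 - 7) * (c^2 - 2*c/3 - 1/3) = c^5/3 - 11*c^4/9 - 70*c^3/9 - 10*c^2/9 + 67*c/9 + 7/3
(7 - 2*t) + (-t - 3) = 4 - 3*t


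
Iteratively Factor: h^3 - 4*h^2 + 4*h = (h - 2)*(h^2 - 2*h) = h*(h - 2)*(h - 2)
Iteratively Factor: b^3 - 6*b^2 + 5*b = (b)*(b^2 - 6*b + 5) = b*(b - 1)*(b - 5)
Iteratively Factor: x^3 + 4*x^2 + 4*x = (x + 2)*(x^2 + 2*x) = x*(x + 2)*(x + 2)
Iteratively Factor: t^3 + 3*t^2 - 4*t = (t)*(t^2 + 3*t - 4) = t*(t + 4)*(t - 1)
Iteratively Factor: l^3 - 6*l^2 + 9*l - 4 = (l - 1)*(l^2 - 5*l + 4) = (l - 1)^2*(l - 4)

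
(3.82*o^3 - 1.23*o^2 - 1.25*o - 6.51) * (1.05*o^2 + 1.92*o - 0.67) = 4.011*o^5 + 6.0429*o^4 - 6.2335*o^3 - 8.4114*o^2 - 11.6617*o + 4.3617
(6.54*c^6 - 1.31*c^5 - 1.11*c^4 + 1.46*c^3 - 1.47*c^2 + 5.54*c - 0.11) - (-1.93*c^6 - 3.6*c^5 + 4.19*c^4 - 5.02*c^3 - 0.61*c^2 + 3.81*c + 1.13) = 8.47*c^6 + 2.29*c^5 - 5.3*c^4 + 6.48*c^3 - 0.86*c^2 + 1.73*c - 1.24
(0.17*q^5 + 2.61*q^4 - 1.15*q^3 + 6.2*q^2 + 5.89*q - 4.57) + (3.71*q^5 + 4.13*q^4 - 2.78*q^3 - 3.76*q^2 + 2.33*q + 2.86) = 3.88*q^5 + 6.74*q^4 - 3.93*q^3 + 2.44*q^2 + 8.22*q - 1.71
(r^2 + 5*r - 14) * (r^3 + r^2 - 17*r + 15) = r^5 + 6*r^4 - 26*r^3 - 84*r^2 + 313*r - 210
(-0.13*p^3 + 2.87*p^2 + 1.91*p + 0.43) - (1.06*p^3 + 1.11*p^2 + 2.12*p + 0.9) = -1.19*p^3 + 1.76*p^2 - 0.21*p - 0.47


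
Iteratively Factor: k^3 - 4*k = (k)*(k^2 - 4) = k*(k + 2)*(k - 2)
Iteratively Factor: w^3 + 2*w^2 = (w)*(w^2 + 2*w) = w^2*(w + 2)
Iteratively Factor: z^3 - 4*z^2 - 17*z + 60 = (z + 4)*(z^2 - 8*z + 15) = (z - 5)*(z + 4)*(z - 3)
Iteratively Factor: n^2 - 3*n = (n - 3)*(n)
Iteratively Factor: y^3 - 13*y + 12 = (y - 1)*(y^2 + y - 12) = (y - 3)*(y - 1)*(y + 4)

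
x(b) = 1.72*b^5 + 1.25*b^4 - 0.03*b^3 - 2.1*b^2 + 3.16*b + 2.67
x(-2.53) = -145.36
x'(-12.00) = 169730.20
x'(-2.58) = 308.58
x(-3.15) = -437.55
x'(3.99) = 2482.24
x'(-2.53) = 284.59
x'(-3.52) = 1119.05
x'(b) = 8.6*b^4 + 5.0*b^3 - 0.09*b^2 - 4.2*b + 3.16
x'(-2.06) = 122.59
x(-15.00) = -1243259.73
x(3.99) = 2036.13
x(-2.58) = -160.18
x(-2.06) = -53.79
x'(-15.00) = 418545.91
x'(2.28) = 284.78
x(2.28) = 138.36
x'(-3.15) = 705.94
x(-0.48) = 0.70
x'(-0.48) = 5.06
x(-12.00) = -402356.85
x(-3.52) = -770.75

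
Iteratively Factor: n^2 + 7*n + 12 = (n + 3)*(n + 4)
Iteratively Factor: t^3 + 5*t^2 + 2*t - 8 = (t - 1)*(t^2 + 6*t + 8) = (t - 1)*(t + 4)*(t + 2)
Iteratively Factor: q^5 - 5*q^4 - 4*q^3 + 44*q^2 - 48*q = (q - 4)*(q^4 - q^3 - 8*q^2 + 12*q) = q*(q - 4)*(q^3 - q^2 - 8*q + 12) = q*(q - 4)*(q - 2)*(q^2 + q - 6) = q*(q - 4)*(q - 2)*(q + 3)*(q - 2)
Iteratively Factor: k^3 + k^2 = (k)*(k^2 + k) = k^2*(k + 1)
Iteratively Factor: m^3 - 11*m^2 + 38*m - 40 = (m - 5)*(m^2 - 6*m + 8) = (m - 5)*(m - 2)*(m - 4)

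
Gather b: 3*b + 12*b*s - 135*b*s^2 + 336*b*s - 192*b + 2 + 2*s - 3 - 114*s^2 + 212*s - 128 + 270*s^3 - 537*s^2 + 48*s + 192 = b*(-135*s^2 + 348*s - 189) + 270*s^3 - 651*s^2 + 262*s + 63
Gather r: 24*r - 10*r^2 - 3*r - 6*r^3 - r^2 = -6*r^3 - 11*r^2 + 21*r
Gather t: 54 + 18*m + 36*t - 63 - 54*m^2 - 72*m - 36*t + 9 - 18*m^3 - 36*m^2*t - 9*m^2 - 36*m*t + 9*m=-18*m^3 - 63*m^2 - 45*m + t*(-36*m^2 - 36*m)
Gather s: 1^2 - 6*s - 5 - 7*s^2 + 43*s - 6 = -7*s^2 + 37*s - 10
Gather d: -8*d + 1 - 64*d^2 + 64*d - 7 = -64*d^2 + 56*d - 6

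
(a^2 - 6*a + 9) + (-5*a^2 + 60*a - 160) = -4*a^2 + 54*a - 151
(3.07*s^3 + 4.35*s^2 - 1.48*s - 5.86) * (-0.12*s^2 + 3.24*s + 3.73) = -0.3684*s^5 + 9.4248*s^4 + 25.7227*s^3 + 12.1335*s^2 - 24.5068*s - 21.8578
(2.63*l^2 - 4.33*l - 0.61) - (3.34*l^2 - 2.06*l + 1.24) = -0.71*l^2 - 2.27*l - 1.85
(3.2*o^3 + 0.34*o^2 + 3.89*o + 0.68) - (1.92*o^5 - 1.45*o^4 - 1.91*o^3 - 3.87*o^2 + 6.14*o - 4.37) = -1.92*o^5 + 1.45*o^4 + 5.11*o^3 + 4.21*o^2 - 2.25*o + 5.05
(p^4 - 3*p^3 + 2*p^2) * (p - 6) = p^5 - 9*p^4 + 20*p^3 - 12*p^2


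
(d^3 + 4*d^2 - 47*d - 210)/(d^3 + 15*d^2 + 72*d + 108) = (d^2 - 2*d - 35)/(d^2 + 9*d + 18)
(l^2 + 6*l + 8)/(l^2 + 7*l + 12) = (l + 2)/(l + 3)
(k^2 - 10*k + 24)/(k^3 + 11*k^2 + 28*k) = (k^2 - 10*k + 24)/(k*(k^2 + 11*k + 28))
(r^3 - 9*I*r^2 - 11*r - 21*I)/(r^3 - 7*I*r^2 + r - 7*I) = (r - 3*I)/(r - I)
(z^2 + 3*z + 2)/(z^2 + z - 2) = (z + 1)/(z - 1)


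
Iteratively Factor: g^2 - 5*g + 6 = (g - 2)*(g - 3)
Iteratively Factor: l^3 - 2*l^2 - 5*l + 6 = (l - 3)*(l^2 + l - 2) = (l - 3)*(l + 2)*(l - 1)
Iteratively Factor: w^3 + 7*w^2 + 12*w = (w)*(w^2 + 7*w + 12) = w*(w + 4)*(w + 3)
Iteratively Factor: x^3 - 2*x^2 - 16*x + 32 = (x + 4)*(x^2 - 6*x + 8) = (x - 4)*(x + 4)*(x - 2)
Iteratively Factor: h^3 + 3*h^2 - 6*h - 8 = (h + 1)*(h^2 + 2*h - 8) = (h - 2)*(h + 1)*(h + 4)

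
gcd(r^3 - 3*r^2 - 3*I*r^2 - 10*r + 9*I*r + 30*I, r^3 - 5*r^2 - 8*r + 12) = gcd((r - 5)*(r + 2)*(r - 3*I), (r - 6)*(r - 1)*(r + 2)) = r + 2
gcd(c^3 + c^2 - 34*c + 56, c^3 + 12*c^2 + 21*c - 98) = c^2 + 5*c - 14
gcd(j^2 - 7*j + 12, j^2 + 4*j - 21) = j - 3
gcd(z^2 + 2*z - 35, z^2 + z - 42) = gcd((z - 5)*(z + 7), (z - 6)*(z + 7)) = z + 7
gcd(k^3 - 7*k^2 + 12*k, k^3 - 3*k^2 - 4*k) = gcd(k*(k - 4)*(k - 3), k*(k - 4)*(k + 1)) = k^2 - 4*k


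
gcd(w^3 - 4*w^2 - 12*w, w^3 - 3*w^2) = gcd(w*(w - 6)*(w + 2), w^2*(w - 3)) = w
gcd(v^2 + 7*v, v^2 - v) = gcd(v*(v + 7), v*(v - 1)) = v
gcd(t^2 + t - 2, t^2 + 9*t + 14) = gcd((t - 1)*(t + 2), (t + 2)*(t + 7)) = t + 2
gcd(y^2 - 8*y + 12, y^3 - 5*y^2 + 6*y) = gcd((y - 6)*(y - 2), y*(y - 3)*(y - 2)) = y - 2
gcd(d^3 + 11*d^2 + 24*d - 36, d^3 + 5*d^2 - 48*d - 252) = d^2 + 12*d + 36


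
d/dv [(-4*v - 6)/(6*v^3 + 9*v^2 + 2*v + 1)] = 4*(12*v^3 + 36*v^2 + 27*v + 2)/(36*v^6 + 108*v^5 + 105*v^4 + 48*v^3 + 22*v^2 + 4*v + 1)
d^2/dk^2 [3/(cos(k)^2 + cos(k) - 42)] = 3*(-4*sin(k)^4 + 171*sin(k)^2 - 153*cos(k)/4 - 3*cos(3*k)/4 - 81)/((cos(k) - 6)^3*(cos(k) + 7)^3)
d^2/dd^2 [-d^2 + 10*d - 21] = -2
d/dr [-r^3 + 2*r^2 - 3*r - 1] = -3*r^2 + 4*r - 3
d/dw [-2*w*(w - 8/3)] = 16/3 - 4*w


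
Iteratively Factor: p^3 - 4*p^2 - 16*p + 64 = (p + 4)*(p^2 - 8*p + 16) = (p - 4)*(p + 4)*(p - 4)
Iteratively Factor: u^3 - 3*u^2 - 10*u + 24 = (u - 4)*(u^2 + u - 6) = (u - 4)*(u + 3)*(u - 2)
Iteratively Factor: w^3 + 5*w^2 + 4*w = (w + 4)*(w^2 + w) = (w + 1)*(w + 4)*(w)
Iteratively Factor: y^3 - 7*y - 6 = (y + 1)*(y^2 - y - 6) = (y - 3)*(y + 1)*(y + 2)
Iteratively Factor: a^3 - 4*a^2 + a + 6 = (a + 1)*(a^2 - 5*a + 6) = (a - 3)*(a + 1)*(a - 2)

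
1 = 1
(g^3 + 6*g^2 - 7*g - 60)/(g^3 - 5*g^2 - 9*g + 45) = (g^2 + 9*g + 20)/(g^2 - 2*g - 15)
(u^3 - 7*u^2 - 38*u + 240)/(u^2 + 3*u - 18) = (u^2 - 13*u + 40)/(u - 3)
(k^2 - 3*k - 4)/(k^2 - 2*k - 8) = (k + 1)/(k + 2)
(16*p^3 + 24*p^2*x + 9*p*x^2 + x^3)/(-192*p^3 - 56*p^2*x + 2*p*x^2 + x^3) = (4*p^2 + 5*p*x + x^2)/(-48*p^2 - 2*p*x + x^2)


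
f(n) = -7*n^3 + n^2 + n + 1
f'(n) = -21*n^2 + 2*n + 1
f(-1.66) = 34.12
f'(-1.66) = -60.19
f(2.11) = -58.20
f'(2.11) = -88.27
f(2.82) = -145.21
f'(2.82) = -160.36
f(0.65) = 0.15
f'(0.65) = -6.57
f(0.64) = 0.21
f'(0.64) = -6.32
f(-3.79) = 392.65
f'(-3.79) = -308.23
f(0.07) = 1.07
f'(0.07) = 1.04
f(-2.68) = 140.24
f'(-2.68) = -155.19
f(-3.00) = 196.00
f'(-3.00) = -194.00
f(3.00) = -176.00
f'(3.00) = -182.00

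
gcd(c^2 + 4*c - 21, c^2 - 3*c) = c - 3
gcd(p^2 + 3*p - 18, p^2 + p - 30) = p + 6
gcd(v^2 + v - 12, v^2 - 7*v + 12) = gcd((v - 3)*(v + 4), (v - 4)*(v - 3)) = v - 3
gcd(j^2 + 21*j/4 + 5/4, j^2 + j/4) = j + 1/4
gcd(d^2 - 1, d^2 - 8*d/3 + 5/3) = d - 1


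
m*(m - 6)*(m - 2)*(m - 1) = m^4 - 9*m^3 + 20*m^2 - 12*m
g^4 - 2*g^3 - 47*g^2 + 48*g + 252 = (g - 7)*(g - 3)*(g + 2)*(g + 6)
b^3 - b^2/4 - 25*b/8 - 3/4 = (b - 2)*(b + 1/4)*(b + 3/2)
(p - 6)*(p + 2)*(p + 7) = p^3 + 3*p^2 - 40*p - 84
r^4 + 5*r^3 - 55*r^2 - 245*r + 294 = (r - 7)*(r - 1)*(r + 6)*(r + 7)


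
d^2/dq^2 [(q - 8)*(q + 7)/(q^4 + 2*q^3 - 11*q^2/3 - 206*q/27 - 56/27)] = 486*(243*q^8 - 46035*q^6 - 132453*q^5 + 46476*q^4 + 331409*q^3 - 35616*q^2 - 435288*q - 227920)/(19683*q^12 + 118098*q^11 + 19683*q^10 - 1159110*q^9 - 1996731*q^8 + 2599614*q^7 + 9482913*q^6 + 4482702*q^5 - 10258380*q^4 - 15086168*q^3 - 8060640*q^2 - 1938048*q - 175616)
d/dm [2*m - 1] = 2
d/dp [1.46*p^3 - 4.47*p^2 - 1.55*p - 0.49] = 4.38*p^2 - 8.94*p - 1.55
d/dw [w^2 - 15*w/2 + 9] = 2*w - 15/2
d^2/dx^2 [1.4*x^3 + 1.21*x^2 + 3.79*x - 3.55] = 8.4*x + 2.42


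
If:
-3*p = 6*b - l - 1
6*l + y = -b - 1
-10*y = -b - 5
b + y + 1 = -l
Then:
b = -15/11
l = 0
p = 101/33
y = 4/11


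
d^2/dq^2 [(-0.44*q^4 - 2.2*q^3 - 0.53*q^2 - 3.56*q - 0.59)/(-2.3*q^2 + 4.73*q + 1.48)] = (4.6552*q^6 - 28.72056*q^5 + 50.077896*q^4 + 211.897716*q^3 + 133.521912*q^2 + 63.11106*q - 17.104282)/(12.167*q^6 - 75.0651*q^5 + 130.88541*q^4 - 9.21829700000004*q^3 - 84.221916*q^2 - 31.081776*q - 3.241792)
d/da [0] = 0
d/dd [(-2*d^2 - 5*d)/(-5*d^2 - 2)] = (-25*d^2 + 8*d + 10)/(25*d^4 + 20*d^2 + 4)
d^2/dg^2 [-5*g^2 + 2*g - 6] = -10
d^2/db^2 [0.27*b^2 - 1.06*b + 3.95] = 0.540000000000000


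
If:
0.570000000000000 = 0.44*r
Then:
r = 1.30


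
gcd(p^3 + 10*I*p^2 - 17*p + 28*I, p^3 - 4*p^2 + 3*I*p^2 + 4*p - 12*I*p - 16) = p^2 + 3*I*p + 4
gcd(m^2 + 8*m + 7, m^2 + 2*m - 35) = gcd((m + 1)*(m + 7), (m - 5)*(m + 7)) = m + 7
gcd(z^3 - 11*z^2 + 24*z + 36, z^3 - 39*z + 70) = 1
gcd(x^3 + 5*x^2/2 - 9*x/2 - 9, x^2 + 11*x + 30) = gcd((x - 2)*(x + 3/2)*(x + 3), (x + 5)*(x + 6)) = 1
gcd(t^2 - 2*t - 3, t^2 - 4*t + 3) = t - 3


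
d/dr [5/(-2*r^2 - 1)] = 20*r/(2*r^2 + 1)^2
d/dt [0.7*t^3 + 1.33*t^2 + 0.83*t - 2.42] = 2.1*t^2 + 2.66*t + 0.83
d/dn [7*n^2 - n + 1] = 14*n - 1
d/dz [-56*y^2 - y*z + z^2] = -y + 2*z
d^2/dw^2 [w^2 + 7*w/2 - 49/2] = 2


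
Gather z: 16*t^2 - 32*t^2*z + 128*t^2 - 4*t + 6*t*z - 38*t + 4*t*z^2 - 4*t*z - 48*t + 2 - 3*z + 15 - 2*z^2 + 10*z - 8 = 144*t^2 - 90*t + z^2*(4*t - 2) + z*(-32*t^2 + 2*t + 7) + 9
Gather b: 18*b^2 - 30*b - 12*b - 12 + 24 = 18*b^2 - 42*b + 12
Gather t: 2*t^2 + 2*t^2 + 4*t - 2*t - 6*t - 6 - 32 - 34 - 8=4*t^2 - 4*t - 80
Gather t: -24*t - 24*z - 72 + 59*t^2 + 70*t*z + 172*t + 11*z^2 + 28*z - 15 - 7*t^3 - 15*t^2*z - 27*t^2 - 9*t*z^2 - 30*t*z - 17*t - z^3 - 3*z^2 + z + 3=-7*t^3 + t^2*(32 - 15*z) + t*(-9*z^2 + 40*z + 131) - z^3 + 8*z^2 + 5*z - 84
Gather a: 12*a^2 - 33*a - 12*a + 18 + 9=12*a^2 - 45*a + 27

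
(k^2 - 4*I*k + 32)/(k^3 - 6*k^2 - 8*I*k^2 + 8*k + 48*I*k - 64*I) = (k + 4*I)/(k^2 - 6*k + 8)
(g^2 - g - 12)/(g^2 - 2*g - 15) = (g - 4)/(g - 5)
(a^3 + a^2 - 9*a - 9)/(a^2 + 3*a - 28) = (a^3 + a^2 - 9*a - 9)/(a^2 + 3*a - 28)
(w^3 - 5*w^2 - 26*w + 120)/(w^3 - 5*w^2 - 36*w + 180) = (w^2 + w - 20)/(w^2 + w - 30)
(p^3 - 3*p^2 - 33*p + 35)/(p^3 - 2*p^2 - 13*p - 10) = (-p^3 + 3*p^2 + 33*p - 35)/(-p^3 + 2*p^2 + 13*p + 10)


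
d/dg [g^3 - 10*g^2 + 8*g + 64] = 3*g^2 - 20*g + 8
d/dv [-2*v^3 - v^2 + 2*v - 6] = -6*v^2 - 2*v + 2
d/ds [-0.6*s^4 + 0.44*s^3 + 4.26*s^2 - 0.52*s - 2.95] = -2.4*s^3 + 1.32*s^2 + 8.52*s - 0.52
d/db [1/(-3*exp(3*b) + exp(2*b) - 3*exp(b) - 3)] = (9*exp(2*b) - 2*exp(b) + 3)*exp(b)/(3*exp(3*b) - exp(2*b) + 3*exp(b) + 3)^2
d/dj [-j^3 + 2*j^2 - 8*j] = -3*j^2 + 4*j - 8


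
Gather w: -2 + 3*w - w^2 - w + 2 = -w^2 + 2*w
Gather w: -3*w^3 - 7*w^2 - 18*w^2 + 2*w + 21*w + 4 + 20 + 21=-3*w^3 - 25*w^2 + 23*w + 45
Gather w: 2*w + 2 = 2*w + 2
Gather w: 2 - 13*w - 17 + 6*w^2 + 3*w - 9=6*w^2 - 10*w - 24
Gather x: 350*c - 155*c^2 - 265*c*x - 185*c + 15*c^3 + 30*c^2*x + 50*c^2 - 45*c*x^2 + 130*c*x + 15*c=15*c^3 - 105*c^2 - 45*c*x^2 + 180*c + x*(30*c^2 - 135*c)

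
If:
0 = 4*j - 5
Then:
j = 5/4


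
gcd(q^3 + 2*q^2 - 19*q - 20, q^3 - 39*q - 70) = q + 5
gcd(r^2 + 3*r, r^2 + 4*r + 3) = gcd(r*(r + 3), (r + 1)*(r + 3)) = r + 3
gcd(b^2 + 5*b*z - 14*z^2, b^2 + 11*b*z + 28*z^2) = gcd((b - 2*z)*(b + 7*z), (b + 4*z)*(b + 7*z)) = b + 7*z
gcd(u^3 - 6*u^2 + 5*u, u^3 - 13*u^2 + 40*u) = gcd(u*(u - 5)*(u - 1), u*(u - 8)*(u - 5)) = u^2 - 5*u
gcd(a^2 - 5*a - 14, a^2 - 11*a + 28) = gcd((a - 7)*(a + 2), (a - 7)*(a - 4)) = a - 7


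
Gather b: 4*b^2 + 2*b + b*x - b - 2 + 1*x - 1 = 4*b^2 + b*(x + 1) + x - 3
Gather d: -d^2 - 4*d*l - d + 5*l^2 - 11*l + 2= -d^2 + d*(-4*l - 1) + 5*l^2 - 11*l + 2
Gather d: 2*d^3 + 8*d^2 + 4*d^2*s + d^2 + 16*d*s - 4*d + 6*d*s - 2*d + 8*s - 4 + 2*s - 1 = 2*d^3 + d^2*(4*s + 9) + d*(22*s - 6) + 10*s - 5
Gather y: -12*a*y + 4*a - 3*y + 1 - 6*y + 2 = 4*a + y*(-12*a - 9) + 3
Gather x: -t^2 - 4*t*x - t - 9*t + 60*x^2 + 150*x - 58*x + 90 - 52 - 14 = -t^2 - 10*t + 60*x^2 + x*(92 - 4*t) + 24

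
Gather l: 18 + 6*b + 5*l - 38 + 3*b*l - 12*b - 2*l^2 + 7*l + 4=-6*b - 2*l^2 + l*(3*b + 12) - 16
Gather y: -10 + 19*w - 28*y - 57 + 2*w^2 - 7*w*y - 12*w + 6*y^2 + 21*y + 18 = 2*w^2 + 7*w + 6*y^2 + y*(-7*w - 7) - 49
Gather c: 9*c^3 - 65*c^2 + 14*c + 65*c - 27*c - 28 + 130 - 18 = 9*c^3 - 65*c^2 + 52*c + 84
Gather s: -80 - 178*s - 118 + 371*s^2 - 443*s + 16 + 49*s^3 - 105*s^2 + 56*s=49*s^3 + 266*s^2 - 565*s - 182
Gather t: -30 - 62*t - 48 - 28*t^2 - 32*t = -28*t^2 - 94*t - 78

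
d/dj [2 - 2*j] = -2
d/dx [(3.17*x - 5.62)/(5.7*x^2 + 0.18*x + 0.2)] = (-18.069*x^2 + 64.068*x + 1.6456)/(32.49*x^4 + 2.052*x^3 + 2.3124*x^2 + 0.072*x + 0.04)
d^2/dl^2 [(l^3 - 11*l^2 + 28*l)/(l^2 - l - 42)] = 120/(l^3 + 18*l^2 + 108*l + 216)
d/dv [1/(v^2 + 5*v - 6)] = (-2*v - 5)/(v^2 + 5*v - 6)^2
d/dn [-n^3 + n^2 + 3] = n*(2 - 3*n)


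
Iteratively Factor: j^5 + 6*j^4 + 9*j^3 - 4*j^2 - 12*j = (j + 2)*(j^4 + 4*j^3 + j^2 - 6*j) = (j + 2)^2*(j^3 + 2*j^2 - 3*j) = (j + 2)^2*(j + 3)*(j^2 - j) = j*(j + 2)^2*(j + 3)*(j - 1)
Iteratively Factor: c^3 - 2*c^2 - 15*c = (c - 5)*(c^2 + 3*c) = (c - 5)*(c + 3)*(c)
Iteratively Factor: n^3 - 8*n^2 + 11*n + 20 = (n - 5)*(n^2 - 3*n - 4) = (n - 5)*(n - 4)*(n + 1)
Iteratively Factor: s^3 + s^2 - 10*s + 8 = (s - 2)*(s^2 + 3*s - 4) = (s - 2)*(s - 1)*(s + 4)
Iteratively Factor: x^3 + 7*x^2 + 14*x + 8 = (x + 4)*(x^2 + 3*x + 2) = (x + 1)*(x + 4)*(x + 2)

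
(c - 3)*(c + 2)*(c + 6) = c^3 + 5*c^2 - 12*c - 36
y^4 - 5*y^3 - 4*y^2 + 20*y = y*(y - 5)*(y - 2)*(y + 2)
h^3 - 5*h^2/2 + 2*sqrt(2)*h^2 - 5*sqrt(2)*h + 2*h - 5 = (h - 5/2)*(h + sqrt(2))^2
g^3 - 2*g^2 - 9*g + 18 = (g - 3)*(g - 2)*(g + 3)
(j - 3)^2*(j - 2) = j^3 - 8*j^2 + 21*j - 18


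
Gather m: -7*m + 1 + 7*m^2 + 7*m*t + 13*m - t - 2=7*m^2 + m*(7*t + 6) - t - 1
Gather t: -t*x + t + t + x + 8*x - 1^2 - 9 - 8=t*(2 - x) + 9*x - 18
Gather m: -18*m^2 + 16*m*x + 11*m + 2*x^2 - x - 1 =-18*m^2 + m*(16*x + 11) + 2*x^2 - x - 1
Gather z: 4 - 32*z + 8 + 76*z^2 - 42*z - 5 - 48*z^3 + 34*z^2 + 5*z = -48*z^3 + 110*z^2 - 69*z + 7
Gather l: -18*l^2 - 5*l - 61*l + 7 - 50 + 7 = -18*l^2 - 66*l - 36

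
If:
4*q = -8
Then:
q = -2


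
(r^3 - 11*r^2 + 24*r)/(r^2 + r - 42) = r*(r^2 - 11*r + 24)/(r^2 + r - 42)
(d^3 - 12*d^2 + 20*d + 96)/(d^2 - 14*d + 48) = d + 2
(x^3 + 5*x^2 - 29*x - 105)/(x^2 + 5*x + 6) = (x^2 + 2*x - 35)/(x + 2)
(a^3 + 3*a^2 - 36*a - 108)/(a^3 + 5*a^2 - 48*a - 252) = (a^2 - 3*a - 18)/(a^2 - a - 42)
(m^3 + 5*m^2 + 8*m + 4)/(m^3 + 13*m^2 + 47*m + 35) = (m^2 + 4*m + 4)/(m^2 + 12*m + 35)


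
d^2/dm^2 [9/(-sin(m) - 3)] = 9*(sin(m)^2 - 3*sin(m) - 2)/(sin(m) + 3)^3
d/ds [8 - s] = -1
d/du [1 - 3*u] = -3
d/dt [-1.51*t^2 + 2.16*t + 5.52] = 2.16 - 3.02*t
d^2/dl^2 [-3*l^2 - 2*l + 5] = -6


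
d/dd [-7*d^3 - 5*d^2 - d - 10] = -21*d^2 - 10*d - 1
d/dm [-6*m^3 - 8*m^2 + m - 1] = -18*m^2 - 16*m + 1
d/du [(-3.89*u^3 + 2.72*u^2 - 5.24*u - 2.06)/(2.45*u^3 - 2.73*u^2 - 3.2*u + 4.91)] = (3.95569999999999*u^4 + 50.572*u^3 - 65.1679*u^2 + 15.4628*u - 32.3204)/(6.0025*u^6 - 13.377*u^5 - 8.2271*u^4 + 41.531*u^3 - 16.5686*u^2 - 31.424*u + 24.1081)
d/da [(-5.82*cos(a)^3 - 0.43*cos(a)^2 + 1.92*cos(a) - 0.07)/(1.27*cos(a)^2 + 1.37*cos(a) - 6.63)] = (7.3914*cos(a)^4 + 15.9468*cos(a)^3 - 112.7323*cos(a)^2 - 5.8796*cos(a) + 12.6337)*sin(a)/(1.6129*cos(a)^4 + 3.4798*cos(a)^3 - 14.9633*cos(a)^2 - 18.1662*cos(a) + 43.9569)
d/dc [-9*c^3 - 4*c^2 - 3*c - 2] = -27*c^2 - 8*c - 3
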